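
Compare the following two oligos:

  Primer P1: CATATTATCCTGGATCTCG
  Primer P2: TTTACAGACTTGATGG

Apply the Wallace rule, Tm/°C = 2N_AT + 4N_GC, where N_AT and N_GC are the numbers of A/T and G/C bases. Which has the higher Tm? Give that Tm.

Primer P1: A+T=11, G+C=8 → Tm = 2(11)+4(8) = 54°C
Primer P2: A+T=10, G+C=6 → Tm = 2(10)+4(6) = 44°C
54°C vs 44°C → primer P1 is higher.

Primer P1, 54°C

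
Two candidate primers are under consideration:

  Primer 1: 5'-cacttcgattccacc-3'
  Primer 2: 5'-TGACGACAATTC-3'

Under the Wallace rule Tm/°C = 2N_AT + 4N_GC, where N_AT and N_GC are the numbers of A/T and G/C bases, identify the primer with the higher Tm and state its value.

Primer 1: A+T=7, G+C=8 → Tm = 2(7)+4(8) = 46°C
Primer 2: A+T=7, G+C=5 → Tm = 2(7)+4(5) = 34°C
46°C vs 34°C → primer 1 is higher.

Primer 1, 46°C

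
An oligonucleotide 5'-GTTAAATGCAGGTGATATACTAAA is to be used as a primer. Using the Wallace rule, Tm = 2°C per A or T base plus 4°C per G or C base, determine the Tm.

62°C

Base counts: A=10, C=2, G=5, T=7
A+T = 17, G+C = 7
Tm = 4·7 + 2·17 = 28 + 34 = 62°C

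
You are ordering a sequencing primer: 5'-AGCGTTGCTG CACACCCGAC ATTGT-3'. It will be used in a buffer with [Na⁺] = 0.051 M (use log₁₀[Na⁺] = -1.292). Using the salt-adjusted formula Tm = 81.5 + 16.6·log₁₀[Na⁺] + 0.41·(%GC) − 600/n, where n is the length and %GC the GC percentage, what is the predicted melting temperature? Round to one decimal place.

59.0°C

Length n = 25. A=5, C=8, T=6, G=6
G+C = 14, so %GC = 14/25 × 100 = 56%
Salt term: 16.6 × (-1.292) = -21.447
GC term: 0.41 × 56 = 22.96; length term: −600/25 = −24
Tm = 81.5 + (-21.447) + 22.96 − 24 = 59.013 → 59.0°C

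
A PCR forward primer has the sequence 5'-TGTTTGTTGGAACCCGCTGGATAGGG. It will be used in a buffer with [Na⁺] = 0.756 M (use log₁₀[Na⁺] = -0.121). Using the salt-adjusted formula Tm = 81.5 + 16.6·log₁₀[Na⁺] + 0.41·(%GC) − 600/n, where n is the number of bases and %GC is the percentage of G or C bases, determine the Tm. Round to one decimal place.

78.5°C

Length n = 26. Counting bases: A=4, T=8, G=10, C=4
G+C = 14, so %GC = 14/26 × 100 = 53.846%
Salt term: 16.6 × (-0.121) = -2.009
GC term: 0.41 × 53.846 = 22.077; length term: −600/26 = −23.077
Tm = 81.5 + (-2.009) + 22.077 − 23.077 = 78.491 → 78.5°C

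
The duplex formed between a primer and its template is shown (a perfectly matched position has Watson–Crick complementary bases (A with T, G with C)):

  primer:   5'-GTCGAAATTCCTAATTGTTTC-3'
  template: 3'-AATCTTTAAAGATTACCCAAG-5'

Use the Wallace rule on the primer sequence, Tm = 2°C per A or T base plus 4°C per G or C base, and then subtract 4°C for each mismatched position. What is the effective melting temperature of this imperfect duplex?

Primer base counts: A=5, T=9, G=3, C=4 → A+T=14, G+C=7
Perfect-match Tm = 2(14) + 4(7) = 28 + 28 = 56°C
Mismatches (positions where the bases are not complementary): 5 (at positions 1, 3, 10, 16, 18)
Effective Tm = 56 − 5×4 = 56 − 20 = 36°C

36°C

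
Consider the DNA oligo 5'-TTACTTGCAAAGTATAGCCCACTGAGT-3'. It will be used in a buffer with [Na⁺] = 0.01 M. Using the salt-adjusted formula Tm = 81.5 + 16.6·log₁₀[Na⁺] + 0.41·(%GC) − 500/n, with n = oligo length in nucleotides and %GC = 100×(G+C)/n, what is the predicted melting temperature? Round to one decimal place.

46.5°C

Length n = 27. Counting bases: C=6, G=5, A=8, T=8
G+C = 11, so %GC = 11/27 × 100 = 40.741%
Salt term: 16.6 × (-2) = -33.2
GC term: 0.41 × 40.741 = 16.704; length term: −500/27 = −18.519
Tm = 81.5 + (-33.2) + 16.704 − 18.519 = 46.485 → 46.5°C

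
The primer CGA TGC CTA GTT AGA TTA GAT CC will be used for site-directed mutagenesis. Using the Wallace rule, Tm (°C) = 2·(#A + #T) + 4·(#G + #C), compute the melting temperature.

66°C

Base counts: T=7, C=5, G=5, A=6
So N_AT = 13 and N_GC = 10.
Tm = 2×13 + 4×10 = 66°C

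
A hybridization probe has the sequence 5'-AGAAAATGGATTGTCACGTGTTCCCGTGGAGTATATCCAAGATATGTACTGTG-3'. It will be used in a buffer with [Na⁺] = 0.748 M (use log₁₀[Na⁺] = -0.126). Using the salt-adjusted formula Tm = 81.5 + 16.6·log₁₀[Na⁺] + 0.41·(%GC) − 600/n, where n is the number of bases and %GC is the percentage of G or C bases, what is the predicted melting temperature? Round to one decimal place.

Length n = 53. C=8, T=16, A=15, G=14
G+C = 22, so %GC = 22/53 × 100 = 41.509%
Salt term: 16.6 × (-0.126) = -2.092
GC term: 0.41 × 41.509 = 17.019; length term: −600/53 = −11.321
Tm = 81.5 + (-2.092) + 17.019 − 11.321 = 85.106 → 85.1°C

85.1°C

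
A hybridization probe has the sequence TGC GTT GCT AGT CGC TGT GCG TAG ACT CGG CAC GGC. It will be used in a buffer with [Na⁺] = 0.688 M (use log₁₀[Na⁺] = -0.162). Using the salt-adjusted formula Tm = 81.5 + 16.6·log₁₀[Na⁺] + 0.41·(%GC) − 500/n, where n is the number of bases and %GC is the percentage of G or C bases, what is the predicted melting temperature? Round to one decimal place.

91.1°C

Length n = 36. Base counts: T=9, G=13, C=10, A=4
G+C = 23, so %GC = 23/36 × 100 = 63.889%
Salt term: 16.6 × (-0.162) = -2.689
GC term: 0.41 × 63.889 = 26.194; length term: −500/36 = −13.889
Tm = 81.5 + (-2.689) + 26.194 − 13.889 = 91.116 → 91.1°C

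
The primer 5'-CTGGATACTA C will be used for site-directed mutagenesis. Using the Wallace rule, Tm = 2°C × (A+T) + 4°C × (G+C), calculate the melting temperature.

32°C

Counting bases: G=2, T=3, C=3, A=3
AT pairs contribute 6, GC pairs contribute 5.
Tm = 4·5 + 2·6 = 20 + 12 = 32°C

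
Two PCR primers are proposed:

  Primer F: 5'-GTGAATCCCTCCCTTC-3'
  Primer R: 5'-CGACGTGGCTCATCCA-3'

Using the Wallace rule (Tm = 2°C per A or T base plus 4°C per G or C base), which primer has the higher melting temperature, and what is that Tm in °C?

Primer F: A+T=7, G+C=9 → Tm = 2(7)+4(9) = 50°C
Primer R: A+T=6, G+C=10 → Tm = 2(6)+4(10) = 52°C
50°C vs 52°C → primer R is higher.

Primer R, 52°C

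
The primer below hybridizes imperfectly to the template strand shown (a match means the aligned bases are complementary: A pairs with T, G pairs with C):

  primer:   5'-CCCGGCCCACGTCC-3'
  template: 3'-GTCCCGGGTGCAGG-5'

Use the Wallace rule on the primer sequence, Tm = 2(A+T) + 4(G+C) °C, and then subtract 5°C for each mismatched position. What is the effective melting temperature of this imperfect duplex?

Primer base counts: A=1, T=1, G=3, C=9 → A+T=2, G+C=12
Perfect-match Tm = 2(2) + 4(12) = 4 + 48 = 52°C
Mismatches (positions where the bases are not complementary): 2 (at positions 2, 3)
Effective Tm = 52 − 2×5 = 52 − 10 = 42°C

42°C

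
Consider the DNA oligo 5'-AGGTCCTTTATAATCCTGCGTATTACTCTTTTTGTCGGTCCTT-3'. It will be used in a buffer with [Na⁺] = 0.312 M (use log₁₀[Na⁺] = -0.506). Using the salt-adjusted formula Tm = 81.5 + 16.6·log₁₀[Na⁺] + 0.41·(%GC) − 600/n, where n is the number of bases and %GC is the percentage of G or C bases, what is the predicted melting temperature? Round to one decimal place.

Length n = 43. Base counts: C=10, G=7, A=6, T=20
G+C = 17, so %GC = 17/43 × 100 = 39.535%
Salt term: 16.6 × (-0.506) = -8.4
GC term: 0.41 × 39.535 = 16.209; length term: −600/43 = −13.953
Tm = 81.5 + (-8.4) + 16.209 − 13.953 = 75.356 → 75.4°C

75.4°C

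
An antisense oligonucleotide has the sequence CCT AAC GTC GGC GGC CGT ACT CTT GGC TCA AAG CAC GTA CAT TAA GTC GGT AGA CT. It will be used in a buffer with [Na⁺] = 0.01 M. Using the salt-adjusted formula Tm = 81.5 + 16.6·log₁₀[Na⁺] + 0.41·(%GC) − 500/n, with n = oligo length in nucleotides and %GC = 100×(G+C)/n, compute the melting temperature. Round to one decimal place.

Length n = 56. Scanning the sequence gives C=16, G=14, T=13, A=13.
G+C = 30, so %GC = 30/56 × 100 = 53.571%
Salt term: 16.6 × (-2) = -33.2
GC term: 0.41 × 53.571 = 21.964; length term: −500/56 = −8.929
Tm = 81.5 + (-33.2) + 21.964 − 8.929 = 61.335 → 61.3°C

61.3°C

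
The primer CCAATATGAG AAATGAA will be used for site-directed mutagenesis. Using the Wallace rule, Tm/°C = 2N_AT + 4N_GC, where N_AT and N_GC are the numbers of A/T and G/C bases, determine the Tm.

Base counts: T=3, C=2, G=3, A=9
A+T = 12, G+C = 5
Tm = 2(12) + 4(5) = 24 + 20 = 44°C

44°C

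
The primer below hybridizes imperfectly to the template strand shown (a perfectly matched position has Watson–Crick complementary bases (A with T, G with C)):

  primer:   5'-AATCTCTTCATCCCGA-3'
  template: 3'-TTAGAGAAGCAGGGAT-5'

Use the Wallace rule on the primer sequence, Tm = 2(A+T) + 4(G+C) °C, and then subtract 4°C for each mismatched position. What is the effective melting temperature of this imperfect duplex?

38°C

Primer base counts: A=4, T=5, G=1, C=6 → A+T=9, G+C=7
Perfect-match Tm = 2(9) + 4(7) = 18 + 28 = 46°C
Mismatches (positions where the bases are not complementary): 2 (at positions 10, 15)
Effective Tm = 46 − 2×4 = 46 − 8 = 38°C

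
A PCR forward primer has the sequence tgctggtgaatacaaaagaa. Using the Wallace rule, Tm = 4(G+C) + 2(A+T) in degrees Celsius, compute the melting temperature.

54°C

Base counts: T=4, G=5, C=2, A=9
A+T = 13, G+C = 7
Tm = 2×13 + 4×7 = 54°C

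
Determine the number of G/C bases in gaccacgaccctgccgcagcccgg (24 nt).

19

Scanning the sequence gives T=1, A=4, C=12, G=7.
G+C = 7 + 12 = 19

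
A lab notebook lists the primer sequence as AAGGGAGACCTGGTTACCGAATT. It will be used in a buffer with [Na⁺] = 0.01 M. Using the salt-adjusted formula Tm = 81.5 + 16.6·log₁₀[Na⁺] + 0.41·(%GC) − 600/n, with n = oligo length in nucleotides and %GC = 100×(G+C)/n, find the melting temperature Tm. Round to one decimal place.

Length n = 23. Counting bases: C=4, G=7, T=5, A=7
G+C = 11, so %GC = 11/23 × 100 = 47.826%
Salt term: 16.6 × (-2) = -33.2
GC term: 0.41 × 47.826 = 19.609; length term: −600/23 = −26.087
Tm = 81.5 + (-33.2) + 19.609 − 26.087 = 41.822 → 41.8°C

41.8°C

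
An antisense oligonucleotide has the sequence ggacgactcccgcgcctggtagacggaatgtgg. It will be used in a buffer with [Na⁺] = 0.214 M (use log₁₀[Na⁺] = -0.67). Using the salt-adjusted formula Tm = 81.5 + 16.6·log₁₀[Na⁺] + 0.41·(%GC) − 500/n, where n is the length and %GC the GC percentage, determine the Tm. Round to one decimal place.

Length n = 33. C=9, A=6, G=13, T=5
G+C = 22, so %GC = 22/33 × 100 = 66.667%
Salt term: 16.6 × (-0.67) = -11.122
GC term: 0.41 × 66.667 = 27.333; length term: −500/33 = −15.152
Tm = 81.5 + (-11.122) + 27.333 − 15.152 = 82.559 → 82.6°C

82.6°C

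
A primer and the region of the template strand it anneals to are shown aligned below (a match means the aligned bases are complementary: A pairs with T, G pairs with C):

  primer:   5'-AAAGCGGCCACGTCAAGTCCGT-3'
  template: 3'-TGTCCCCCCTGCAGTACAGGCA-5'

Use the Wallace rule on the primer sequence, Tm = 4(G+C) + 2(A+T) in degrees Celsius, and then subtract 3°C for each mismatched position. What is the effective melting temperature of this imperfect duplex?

Primer base counts: A=6, T=3, G=6, C=7 → A+T=9, G+C=13
Perfect-match Tm = 2(9) + 4(13) = 18 + 52 = 70°C
Mismatches (positions where the bases are not complementary): 5 (at positions 2, 5, 8, 9, 16)
Effective Tm = 70 − 5×3 = 70 − 15 = 55°C

55°C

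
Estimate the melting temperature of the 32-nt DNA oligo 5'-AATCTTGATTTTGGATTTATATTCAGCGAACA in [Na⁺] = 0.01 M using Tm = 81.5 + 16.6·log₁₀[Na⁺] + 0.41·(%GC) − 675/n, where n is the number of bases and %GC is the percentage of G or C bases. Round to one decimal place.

Length n = 32. Base counts: G=5, T=13, A=10, C=4
G+C = 9, so %GC = 9/32 × 100 = 28.125%
Salt term: 16.6 × (-2) = -33.2
GC term: 0.41 × 28.125 = 11.531; length term: −675/32 = −21.094
Tm = 81.5 + (-33.2) + 11.531 − 21.094 = 38.737 → 38.7°C

38.7°C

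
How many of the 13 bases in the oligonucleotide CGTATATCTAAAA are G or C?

Base counts: T=4, A=6, G=1, C=2
G+C = 1 + 2 = 3

3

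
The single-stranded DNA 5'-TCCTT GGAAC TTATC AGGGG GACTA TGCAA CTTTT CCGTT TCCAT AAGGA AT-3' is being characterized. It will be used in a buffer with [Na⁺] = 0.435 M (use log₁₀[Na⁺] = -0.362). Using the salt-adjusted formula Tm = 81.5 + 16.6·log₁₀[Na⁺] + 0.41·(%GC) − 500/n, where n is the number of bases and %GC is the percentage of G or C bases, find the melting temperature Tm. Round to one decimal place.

83.2°C

Length n = 52. Base counts: T=17, A=13, C=11, G=11
G+C = 22, so %GC = 22/52 × 100 = 42.308%
Salt term: 16.6 × (-0.362) = -6.009
GC term: 0.41 × 42.308 = 17.346; length term: −500/52 = −9.615
Tm = 81.5 + (-6.009) + 17.346 − 9.615 = 83.222 → 83.2°C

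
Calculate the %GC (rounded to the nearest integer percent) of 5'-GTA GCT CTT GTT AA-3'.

36%

Base counts: A=3, G=3, T=6, C=2
G+C = 3 + 2 = 5 out of 14 bases
%GC = 5/14 × 100 = 35.71% ≈ 36%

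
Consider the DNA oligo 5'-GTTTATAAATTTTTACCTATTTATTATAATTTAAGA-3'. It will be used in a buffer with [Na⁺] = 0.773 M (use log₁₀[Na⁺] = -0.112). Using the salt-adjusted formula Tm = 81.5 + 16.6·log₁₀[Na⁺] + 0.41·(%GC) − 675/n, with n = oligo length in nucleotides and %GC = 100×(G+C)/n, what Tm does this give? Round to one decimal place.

65.4°C

Length n = 36. Counting bases: C=2, G=2, A=13, T=19
G+C = 4, so %GC = 4/36 × 100 = 11.111%
Salt term: 16.6 × (-0.112) = -1.859
GC term: 0.41 × 11.111 = 4.556; length term: −675/36 = −18.75
Tm = 81.5 + (-1.859) + 4.556 − 18.75 = 65.447 → 65.4°C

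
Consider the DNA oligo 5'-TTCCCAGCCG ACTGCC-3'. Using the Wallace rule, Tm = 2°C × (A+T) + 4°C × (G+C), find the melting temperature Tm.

54°C

Base counts: T=3, G=3, C=8, A=2
So N_AT = 5 and N_GC = 11.
Tm = 2×5 + 4×11 = 54°C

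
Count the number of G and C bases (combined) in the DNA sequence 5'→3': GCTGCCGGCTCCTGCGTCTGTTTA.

15

Counting bases: T=8, C=8, A=1, G=7
G+C = 7 + 8 = 15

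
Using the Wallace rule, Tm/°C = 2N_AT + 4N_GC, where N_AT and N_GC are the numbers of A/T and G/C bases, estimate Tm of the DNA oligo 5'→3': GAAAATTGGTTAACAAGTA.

48°C

Scanning the sequence gives T=5, A=9, G=4, C=1.
AT pairs contribute 14, GC pairs contribute 5.
Tm = 2×14 + 4×5 = 48°C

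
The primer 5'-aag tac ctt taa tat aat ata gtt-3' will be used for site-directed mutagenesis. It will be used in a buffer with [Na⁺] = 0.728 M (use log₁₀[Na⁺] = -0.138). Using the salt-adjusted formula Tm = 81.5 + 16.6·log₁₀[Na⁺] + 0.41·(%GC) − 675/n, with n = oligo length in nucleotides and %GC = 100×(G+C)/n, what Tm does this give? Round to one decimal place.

57.9°C

Length n = 24. Scanning the sequence gives A=10, T=10, G=2, C=2.
G+C = 4, so %GC = 4/24 × 100 = 16.667%
Salt term: 16.6 × (-0.138) = -2.291
GC term: 0.41 × 16.667 = 6.833; length term: −675/24 = −28.125
Tm = 81.5 + (-2.291) + 6.833 − 28.125 = 57.917 → 57.9°C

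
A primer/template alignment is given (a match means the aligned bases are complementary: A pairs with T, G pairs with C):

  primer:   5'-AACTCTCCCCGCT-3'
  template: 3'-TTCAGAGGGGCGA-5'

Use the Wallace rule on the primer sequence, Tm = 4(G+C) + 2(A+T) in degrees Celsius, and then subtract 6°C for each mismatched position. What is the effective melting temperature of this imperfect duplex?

Primer base counts: A=2, T=3, G=1, C=7 → A+T=5, G+C=8
Perfect-match Tm = 2(5) + 4(8) = 10 + 32 = 42°C
Mismatches (positions where the bases are not complementary): 1 (at position 3)
Effective Tm = 42 − 1×6 = 42 − 6 = 36°C

36°C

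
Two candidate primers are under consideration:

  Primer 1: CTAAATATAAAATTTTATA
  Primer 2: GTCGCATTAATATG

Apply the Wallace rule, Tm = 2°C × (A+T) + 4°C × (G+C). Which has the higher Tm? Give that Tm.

Primer 1, 40°C

Primer 1: A+T=18, G+C=1 → Tm = 2(18)+4(1) = 40°C
Primer 2: A+T=9, G+C=5 → Tm = 2(9)+4(5) = 38°C
40°C vs 38°C → primer 1 is higher.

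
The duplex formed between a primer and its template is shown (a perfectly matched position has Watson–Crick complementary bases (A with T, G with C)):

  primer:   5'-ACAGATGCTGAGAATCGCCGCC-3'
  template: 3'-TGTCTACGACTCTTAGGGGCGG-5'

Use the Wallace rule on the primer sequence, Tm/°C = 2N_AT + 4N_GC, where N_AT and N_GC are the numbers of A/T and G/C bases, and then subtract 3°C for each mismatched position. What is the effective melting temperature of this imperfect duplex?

67°C

Primer base counts: A=6, T=3, G=6, C=7 → A+T=9, G+C=13
Perfect-match Tm = 2(9) + 4(13) = 18 + 52 = 70°C
Mismatches (positions where the bases are not complementary): 1 (at position 17)
Effective Tm = 70 − 1×3 = 70 − 3 = 67°C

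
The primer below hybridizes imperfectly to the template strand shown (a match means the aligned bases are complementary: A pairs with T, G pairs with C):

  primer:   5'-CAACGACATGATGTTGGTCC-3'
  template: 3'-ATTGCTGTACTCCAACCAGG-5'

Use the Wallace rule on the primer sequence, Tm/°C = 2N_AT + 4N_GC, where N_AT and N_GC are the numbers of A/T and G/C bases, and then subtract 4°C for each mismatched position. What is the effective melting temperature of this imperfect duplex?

52°C

Primer base counts: A=5, T=5, G=5, C=5 → A+T=10, G+C=10
Perfect-match Tm = 2(10) + 4(10) = 20 + 40 = 60°C
Mismatches (positions where the bases are not complementary): 2 (at positions 1, 12)
Effective Tm = 60 − 2×4 = 60 − 8 = 52°C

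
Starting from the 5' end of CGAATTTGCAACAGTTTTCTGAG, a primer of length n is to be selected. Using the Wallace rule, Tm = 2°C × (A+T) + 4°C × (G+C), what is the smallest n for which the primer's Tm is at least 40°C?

First 13 bases: CGAATTTGCAACA → Tm = 36°C (< 40°C)
First 14 bases: CGAATTTGCAACAG → Tm = 40°C (≥ 40°C)
Since every base adds ≥2°C, Tm only increases with n, so the threshold is first crossed at n = 14.

n = 14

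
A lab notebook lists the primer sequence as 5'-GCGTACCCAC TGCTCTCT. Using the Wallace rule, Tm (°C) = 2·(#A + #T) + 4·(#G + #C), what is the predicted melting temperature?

58°C

Base counts: T=5, C=8, G=3, A=2
A+T = 7, G+C = 11
Tm = 2(7) + 4(11) = 14 + 44 = 58°C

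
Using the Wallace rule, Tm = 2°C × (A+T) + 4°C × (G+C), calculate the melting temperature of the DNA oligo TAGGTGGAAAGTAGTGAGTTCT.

Counting bases: C=1, T=7, G=8, A=6
So N_AT = 13 and N_GC = 9.
Tm = 2(13) + 4(9) = 26 + 36 = 62°C

62°C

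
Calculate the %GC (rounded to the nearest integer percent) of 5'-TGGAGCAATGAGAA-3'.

T=2, C=1, A=6, G=5
G+C = 5 + 1 = 6 out of 14 bases
%GC = 6/14 × 100 = 42.86% ≈ 43%

43%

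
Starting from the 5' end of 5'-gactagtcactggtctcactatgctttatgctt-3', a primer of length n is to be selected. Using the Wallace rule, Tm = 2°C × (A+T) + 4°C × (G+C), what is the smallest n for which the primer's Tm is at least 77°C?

n = 27

First 26 bases: GACTAGTCACTGGTCTCACTATGCTT → Tm = 76°C (< 77°C)
First 27 bases: GACTAGTCACTGGTCTCACTATGCTTT → Tm = 78°C (≥ 77°C)
Since every base adds ≥2°C, Tm only increases with n, so the threshold is first crossed at n = 27.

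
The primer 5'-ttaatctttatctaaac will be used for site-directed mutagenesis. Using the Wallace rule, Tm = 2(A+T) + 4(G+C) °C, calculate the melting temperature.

40°C

Scanning the sequence gives A=6, G=0, C=3, T=8.
A+T = 14, G+C = 3
Tm = 2(14) + 4(3) = 28 + 12 = 40°C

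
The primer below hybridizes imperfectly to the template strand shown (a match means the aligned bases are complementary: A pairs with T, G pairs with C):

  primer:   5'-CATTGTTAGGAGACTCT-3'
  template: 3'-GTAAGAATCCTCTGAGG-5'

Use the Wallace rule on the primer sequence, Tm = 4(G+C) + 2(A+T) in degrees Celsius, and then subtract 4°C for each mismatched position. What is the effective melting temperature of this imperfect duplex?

40°C

Primer base counts: A=4, T=6, G=4, C=3 → A+T=10, G+C=7
Perfect-match Tm = 2(10) + 4(7) = 20 + 28 = 48°C
Mismatches (positions where the bases are not complementary): 2 (at positions 5, 17)
Effective Tm = 48 − 2×4 = 48 − 8 = 40°C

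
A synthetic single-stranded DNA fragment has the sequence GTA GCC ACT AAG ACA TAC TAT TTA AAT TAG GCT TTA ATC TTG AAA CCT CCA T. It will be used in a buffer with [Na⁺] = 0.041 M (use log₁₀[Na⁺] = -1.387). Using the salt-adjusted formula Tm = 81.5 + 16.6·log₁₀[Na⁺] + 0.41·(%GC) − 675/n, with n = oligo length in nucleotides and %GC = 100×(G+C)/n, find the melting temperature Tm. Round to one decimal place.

Length n = 52. Base counts: C=11, A=18, G=6, T=17
G+C = 17, so %GC = 17/52 × 100 = 32.692%
Salt term: 16.6 × (-1.387) = -23.024
GC term: 0.41 × 32.692 = 13.404; length term: −675/52 = −12.981
Tm = 81.5 + (-23.024) + 13.404 − 12.981 = 58.899 → 58.9°C

58.9°C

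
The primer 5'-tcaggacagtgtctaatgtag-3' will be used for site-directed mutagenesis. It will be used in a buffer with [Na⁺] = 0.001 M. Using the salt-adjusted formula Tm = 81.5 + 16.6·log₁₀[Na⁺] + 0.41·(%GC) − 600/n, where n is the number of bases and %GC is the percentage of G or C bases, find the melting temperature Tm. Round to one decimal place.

Length n = 21. Base counts: A=6, C=3, G=6, T=6
G+C = 9, so %GC = 9/21 × 100 = 42.857%
Salt term: 16.6 × (-3) = -49.8
GC term: 0.41 × 42.857 = 17.571; length term: −600/21 = −28.571
Tm = 81.5 + (-49.8) + 17.571 − 28.571 = 20.7 → 20.7°C

20.7°C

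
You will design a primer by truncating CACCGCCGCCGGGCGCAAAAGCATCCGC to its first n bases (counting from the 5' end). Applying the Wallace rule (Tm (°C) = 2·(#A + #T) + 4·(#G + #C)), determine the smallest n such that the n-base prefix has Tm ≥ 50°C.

First 12 bases: CACCGCCGCCGG → Tm = 46°C (< 50°C)
First 13 bases: CACCGCCGCCGGG → Tm = 50°C (≥ 50°C)
Each additional base adds 2°C (A/T) or 4°C (G/C), so Tm is non-decreasing in n; n = 13 is the first length to reach 50°C.

n = 13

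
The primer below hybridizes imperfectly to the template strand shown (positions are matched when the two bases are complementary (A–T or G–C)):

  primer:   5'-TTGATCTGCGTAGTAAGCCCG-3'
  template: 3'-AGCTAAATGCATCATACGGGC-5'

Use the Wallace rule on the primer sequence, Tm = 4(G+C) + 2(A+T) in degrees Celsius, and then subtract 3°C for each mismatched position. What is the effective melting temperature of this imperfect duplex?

Primer base counts: A=4, T=6, G=6, C=5 → A+T=10, G+C=11
Perfect-match Tm = 2(10) + 4(11) = 20 + 44 = 64°C
Mismatches (positions where the bases are not complementary): 4 (at positions 2, 6, 8, 16)
Effective Tm = 64 − 4×3 = 64 − 12 = 52°C

52°C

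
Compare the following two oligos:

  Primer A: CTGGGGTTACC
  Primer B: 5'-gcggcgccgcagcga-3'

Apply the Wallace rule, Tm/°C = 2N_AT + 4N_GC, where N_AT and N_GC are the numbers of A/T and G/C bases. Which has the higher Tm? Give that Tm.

Primer A: A+T=4, G+C=7 → Tm = 2(4)+4(7) = 36°C
Primer B: A+T=2, G+C=13 → Tm = 2(2)+4(13) = 56°C
36°C vs 56°C → primer B is higher.

Primer B, 56°C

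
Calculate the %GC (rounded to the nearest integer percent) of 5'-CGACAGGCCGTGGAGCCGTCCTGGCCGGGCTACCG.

Scanning the sequence gives G=14, C=13, A=4, T=4.
G+C = 14 + 13 = 27 out of 35 bases
%GC = 27/35 × 100 = 77.14% ≈ 77%

77%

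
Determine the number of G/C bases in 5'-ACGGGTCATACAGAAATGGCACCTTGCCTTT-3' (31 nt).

15

Base counts: C=8, G=7, T=8, A=8
Total G or C: 7 + 8 = 15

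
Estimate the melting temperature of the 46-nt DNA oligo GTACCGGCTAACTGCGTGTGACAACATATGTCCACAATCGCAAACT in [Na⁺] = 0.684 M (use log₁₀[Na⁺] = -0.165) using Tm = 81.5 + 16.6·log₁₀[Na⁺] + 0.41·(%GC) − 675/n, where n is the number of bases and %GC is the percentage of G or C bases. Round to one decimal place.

Length n = 46. Base counts: A=14, C=13, G=9, T=10
G+C = 22, so %GC = 22/46 × 100 = 47.826%
Salt term: 16.6 × (-0.165) = -2.739
GC term: 0.41 × 47.826 = 19.609; length term: −675/46 = −14.674
Tm = 81.5 + (-2.739) + 19.609 − 14.674 = 83.696 → 83.7°C

83.7°C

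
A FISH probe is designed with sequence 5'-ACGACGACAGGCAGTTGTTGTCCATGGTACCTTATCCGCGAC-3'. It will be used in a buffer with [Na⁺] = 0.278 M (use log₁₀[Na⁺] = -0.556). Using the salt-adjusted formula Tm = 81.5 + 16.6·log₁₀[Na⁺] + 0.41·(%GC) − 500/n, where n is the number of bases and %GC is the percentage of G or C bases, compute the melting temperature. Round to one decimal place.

82.8°C

Length n = 42. Base counts: T=10, C=12, G=11, A=9
G+C = 23, so %GC = 23/42 × 100 = 54.762%
Salt term: 16.6 × (-0.556) = -9.23
GC term: 0.41 × 54.762 = 22.452; length term: −500/42 = −11.905
Tm = 81.5 + (-9.23) + 22.452 − 11.905 = 82.817 → 82.8°C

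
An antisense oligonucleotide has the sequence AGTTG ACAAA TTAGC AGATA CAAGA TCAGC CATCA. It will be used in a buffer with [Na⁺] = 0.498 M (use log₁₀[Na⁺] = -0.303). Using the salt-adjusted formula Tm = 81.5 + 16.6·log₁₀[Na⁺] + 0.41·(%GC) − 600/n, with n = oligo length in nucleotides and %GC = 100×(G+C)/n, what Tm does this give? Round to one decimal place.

Length n = 35. G=6, A=15, C=7, T=7
G+C = 13, so %GC = 13/35 × 100 = 37.143%
Salt term: 16.6 × (-0.303) = -5.03
GC term: 0.41 × 37.143 = 15.229; length term: −600/35 = −17.143
Tm = 81.5 + (-5.03) + 15.229 − 17.143 = 74.556 → 74.6°C

74.6°C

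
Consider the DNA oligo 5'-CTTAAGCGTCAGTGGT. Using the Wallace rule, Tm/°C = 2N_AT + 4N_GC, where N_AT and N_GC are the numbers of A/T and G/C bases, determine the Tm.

C=3, G=5, T=5, A=3
So N_AT = 8 and N_GC = 8.
Tm = 2(8) + 4(8) = 16 + 32 = 48°C

48°C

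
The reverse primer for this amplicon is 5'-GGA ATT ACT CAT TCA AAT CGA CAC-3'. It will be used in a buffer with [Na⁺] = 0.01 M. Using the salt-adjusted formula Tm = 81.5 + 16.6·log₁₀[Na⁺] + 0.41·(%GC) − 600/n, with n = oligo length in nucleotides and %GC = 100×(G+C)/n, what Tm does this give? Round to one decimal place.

38.7°C

Length n = 24. Counting bases: A=9, C=6, G=3, T=6
G+C = 9, so %GC = 9/24 × 100 = 37.5%
Salt term: 16.6 × (-2) = -33.2
GC term: 0.41 × 37.5 = 15.375; length term: −600/24 = −25
Tm = 81.5 + (-33.2) + 15.375 − 25 = 38.675 → 38.7°C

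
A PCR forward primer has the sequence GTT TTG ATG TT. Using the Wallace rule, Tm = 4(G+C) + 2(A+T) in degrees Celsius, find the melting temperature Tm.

28°C

T=7, A=1, G=3, C=0
AT pairs contribute 8, GC pairs contribute 3.
Tm = 2(8) + 4(3) = 16 + 12 = 28°C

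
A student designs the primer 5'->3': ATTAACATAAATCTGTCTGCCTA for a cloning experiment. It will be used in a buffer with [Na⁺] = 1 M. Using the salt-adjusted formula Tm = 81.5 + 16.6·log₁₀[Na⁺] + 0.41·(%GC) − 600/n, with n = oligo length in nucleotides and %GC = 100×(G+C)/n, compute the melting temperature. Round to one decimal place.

67.9°C

Length n = 23. Base counts: C=5, G=2, T=8, A=8
G+C = 7, so %GC = 7/23 × 100 = 30.435%
Salt term: 16.6 × (0) = 0
GC term: 0.41 × 30.435 = 12.478; length term: −600/23 = −26.087
Tm = 81.5 + (0) + 12.478 − 26.087 = 67.891 → 67.9°C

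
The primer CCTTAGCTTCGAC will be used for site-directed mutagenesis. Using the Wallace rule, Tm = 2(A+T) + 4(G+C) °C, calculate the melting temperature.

40°C

Counting bases: A=2, T=4, G=2, C=5
AT pairs contribute 6, GC pairs contribute 7.
Tm = 2(6) + 4(7) = 12 + 28 = 40°C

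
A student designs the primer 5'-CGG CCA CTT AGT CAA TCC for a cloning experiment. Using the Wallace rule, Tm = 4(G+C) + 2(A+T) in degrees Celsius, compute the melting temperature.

56°C

Base counts: C=7, T=4, A=4, G=3
AT pairs contribute 8, GC pairs contribute 10.
Tm = 2(8) + 4(10) = 16 + 40 = 56°C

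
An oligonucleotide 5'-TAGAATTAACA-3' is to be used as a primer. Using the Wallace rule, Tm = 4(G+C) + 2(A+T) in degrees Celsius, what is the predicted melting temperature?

Counting bases: C=1, T=3, A=6, G=1
AT pairs contribute 9, GC pairs contribute 2.
Tm = 2×9 + 4×2 = 26°C

26°C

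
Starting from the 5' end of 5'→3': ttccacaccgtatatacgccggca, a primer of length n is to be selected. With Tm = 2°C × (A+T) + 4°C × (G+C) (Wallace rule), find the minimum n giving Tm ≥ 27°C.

n = 9

First 8 bases: TTCCACAC → Tm = 24°C (< 27°C)
First 9 bases: TTCCACACC → Tm = 28°C (≥ 27°C)
Each additional base adds 2°C (A/T) or 4°C (G/C), so Tm is non-decreasing in n; n = 9 is the first length to reach 27°C.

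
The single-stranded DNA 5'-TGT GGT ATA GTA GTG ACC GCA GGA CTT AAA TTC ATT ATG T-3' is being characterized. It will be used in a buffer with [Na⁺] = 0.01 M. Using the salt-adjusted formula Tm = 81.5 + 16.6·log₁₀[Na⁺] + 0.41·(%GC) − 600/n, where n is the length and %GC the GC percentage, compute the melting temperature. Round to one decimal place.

48.7°C

Length n = 40. Base counts: A=11, C=5, T=14, G=10
G+C = 15, so %GC = 15/40 × 100 = 37.5%
Salt term: 16.6 × (-2) = -33.2
GC term: 0.41 × 37.5 = 15.375; length term: −600/40 = −15
Tm = 81.5 + (-33.2) + 15.375 − 15 = 48.675 → 48.7°C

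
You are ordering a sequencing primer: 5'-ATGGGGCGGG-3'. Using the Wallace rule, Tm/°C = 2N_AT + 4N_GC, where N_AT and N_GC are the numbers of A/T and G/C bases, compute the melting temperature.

36°C

Counting bases: G=7, T=1, A=1, C=1
So N_AT = 2 and N_GC = 8.
Tm = 4·8 + 2·2 = 32 + 4 = 36°C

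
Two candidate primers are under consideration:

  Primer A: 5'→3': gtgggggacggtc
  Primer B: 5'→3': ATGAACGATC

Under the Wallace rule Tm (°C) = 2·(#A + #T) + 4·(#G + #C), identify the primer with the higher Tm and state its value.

Primer A, 46°C

Primer A: A+T=3, G+C=10 → Tm = 2(3)+4(10) = 46°C
Primer B: A+T=6, G+C=4 → Tm = 2(6)+4(4) = 28°C
46°C vs 28°C → primer A is higher.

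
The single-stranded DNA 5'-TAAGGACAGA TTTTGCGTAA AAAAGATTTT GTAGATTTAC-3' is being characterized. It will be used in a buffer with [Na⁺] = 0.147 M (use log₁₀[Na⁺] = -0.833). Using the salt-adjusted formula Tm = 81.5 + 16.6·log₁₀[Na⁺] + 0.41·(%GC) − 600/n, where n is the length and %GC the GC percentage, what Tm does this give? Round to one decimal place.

63.9°C

Length n = 40. Scanning the sequence gives G=8, C=3, A=15, T=14.
G+C = 11, so %GC = 11/40 × 100 = 27.5%
Salt term: 16.6 × (-0.833) = -13.828
GC term: 0.41 × 27.5 = 11.275; length term: −600/40 = −15
Tm = 81.5 + (-13.828) + 11.275 − 15 = 63.947 → 63.9°C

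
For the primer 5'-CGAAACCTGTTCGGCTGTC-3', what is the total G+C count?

11

Counting bases: G=5, A=3, T=5, C=6
G+C = 5 + 6 = 11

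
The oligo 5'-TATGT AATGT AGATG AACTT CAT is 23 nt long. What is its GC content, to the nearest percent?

26%

A=8, T=9, G=4, C=2
G+C = 4 + 2 = 6 out of 23 bases
%GC = 6/23 × 100 = 26.09% ≈ 26%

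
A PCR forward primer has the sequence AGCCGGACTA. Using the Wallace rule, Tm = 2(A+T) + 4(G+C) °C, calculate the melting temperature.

Scanning the sequence gives A=3, G=3, C=3, T=1.
So N_AT = 4 and N_GC = 6.
Tm = 2×4 + 4×6 = 32°C

32°C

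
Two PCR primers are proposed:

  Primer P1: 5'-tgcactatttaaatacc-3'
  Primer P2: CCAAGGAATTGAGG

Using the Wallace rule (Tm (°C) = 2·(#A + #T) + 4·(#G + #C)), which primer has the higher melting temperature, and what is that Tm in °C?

Primer P1: A+T=12, G+C=5 → Tm = 2(12)+4(5) = 44°C
Primer P2: A+T=7, G+C=7 → Tm = 2(7)+4(7) = 42°C
44°C vs 42°C → primer P1 is higher.

Primer P1, 44°C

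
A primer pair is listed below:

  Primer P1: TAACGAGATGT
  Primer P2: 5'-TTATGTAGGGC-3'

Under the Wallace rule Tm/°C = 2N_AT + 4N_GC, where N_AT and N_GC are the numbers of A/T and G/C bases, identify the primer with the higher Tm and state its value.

Primer P2, 32°C

Primer P1: A+T=7, G+C=4 → Tm = 2(7)+4(4) = 30°C
Primer P2: A+T=6, G+C=5 → Tm = 2(6)+4(5) = 32°C
30°C vs 32°C → primer P2 is higher.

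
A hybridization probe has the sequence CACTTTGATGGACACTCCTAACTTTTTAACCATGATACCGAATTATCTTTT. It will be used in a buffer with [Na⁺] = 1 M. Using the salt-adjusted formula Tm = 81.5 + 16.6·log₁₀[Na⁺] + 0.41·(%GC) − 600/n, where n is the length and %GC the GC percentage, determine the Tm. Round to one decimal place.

83.4°C

Length n = 51. T=20, G=5, A=14, C=12
G+C = 17, so %GC = 17/51 × 100 = 33.333%
Salt term: 16.6 × (0) = 0
GC term: 0.41 × 33.333 = 13.667; length term: −600/51 = −11.765
Tm = 81.5 + (0) + 13.667 − 11.765 = 83.402 → 83.4°C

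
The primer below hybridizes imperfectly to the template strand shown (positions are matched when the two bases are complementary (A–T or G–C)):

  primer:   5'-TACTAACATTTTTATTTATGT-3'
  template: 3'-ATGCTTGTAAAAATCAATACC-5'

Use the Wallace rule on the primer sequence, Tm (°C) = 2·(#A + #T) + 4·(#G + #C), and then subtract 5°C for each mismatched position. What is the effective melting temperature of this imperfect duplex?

Primer base counts: A=6, T=12, G=1, C=2 → A+T=18, G+C=3
Perfect-match Tm = 2(18) + 4(3) = 36 + 12 = 48°C
Mismatches (positions where the bases are not complementary): 3 (at positions 4, 15, 21)
Effective Tm = 48 − 3×5 = 48 − 15 = 33°C

33°C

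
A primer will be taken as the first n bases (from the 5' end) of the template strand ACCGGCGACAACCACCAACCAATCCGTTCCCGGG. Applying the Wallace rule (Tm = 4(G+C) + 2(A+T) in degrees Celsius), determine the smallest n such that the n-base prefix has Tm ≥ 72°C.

First 22 bases: ACCGGCGACAACCACCAACCAA → Tm = 70°C (< 72°C)
First 23 bases: ACCGGCGACAACCACCAACCAAT → Tm = 72°C (≥ 72°C)
Since every base adds ≥2°C, Tm only increases with n, so the threshold is first crossed at n = 23.

n = 23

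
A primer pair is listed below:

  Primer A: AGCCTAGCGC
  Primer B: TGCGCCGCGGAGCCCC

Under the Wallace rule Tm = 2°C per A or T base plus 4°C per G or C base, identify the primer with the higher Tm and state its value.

Primer B, 60°C

Primer A: A+T=3, G+C=7 → Tm = 2(3)+4(7) = 34°C
Primer B: A+T=2, G+C=14 → Tm = 2(2)+4(14) = 60°C
34°C vs 60°C → primer B is higher.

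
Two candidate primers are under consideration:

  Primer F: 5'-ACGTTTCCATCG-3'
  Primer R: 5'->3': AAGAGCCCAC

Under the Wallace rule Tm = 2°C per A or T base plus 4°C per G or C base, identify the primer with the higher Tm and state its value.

Primer F, 36°C

Primer F: A+T=6, G+C=6 → Tm = 2(6)+4(6) = 36°C
Primer R: A+T=4, G+C=6 → Tm = 2(4)+4(6) = 32°C
36°C vs 32°C → primer F is higher.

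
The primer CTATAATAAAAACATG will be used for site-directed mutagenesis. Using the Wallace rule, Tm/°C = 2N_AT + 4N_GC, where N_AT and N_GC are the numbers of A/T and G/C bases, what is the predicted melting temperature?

Base counts: T=4, A=9, G=1, C=2
AT pairs contribute 13, GC pairs contribute 3.
Tm = 2(13) + 4(3) = 26 + 12 = 38°C

38°C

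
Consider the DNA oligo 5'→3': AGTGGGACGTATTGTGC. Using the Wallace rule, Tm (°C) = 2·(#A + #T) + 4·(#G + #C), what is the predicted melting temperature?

52°C

Counting bases: C=2, T=5, G=7, A=3
AT pairs contribute 8, GC pairs contribute 9.
Tm = 4·9 + 2·8 = 36 + 16 = 52°C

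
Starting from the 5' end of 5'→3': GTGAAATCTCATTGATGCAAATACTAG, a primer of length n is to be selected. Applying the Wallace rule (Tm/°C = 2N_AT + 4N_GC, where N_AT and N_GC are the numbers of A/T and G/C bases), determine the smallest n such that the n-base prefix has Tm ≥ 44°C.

n = 17

First 16 bases: GTGAAATCTCATTGAT → Tm = 42°C (< 44°C)
First 17 bases: GTGAAATCTCATTGATG → Tm = 46°C (≥ 44°C)
Since every base adds ≥2°C, Tm only increases with n, so the threshold is first crossed at n = 17.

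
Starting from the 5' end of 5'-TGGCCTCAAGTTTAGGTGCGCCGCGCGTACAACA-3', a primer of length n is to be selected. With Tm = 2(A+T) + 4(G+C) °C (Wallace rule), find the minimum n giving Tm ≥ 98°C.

n = 30

First 29 bases: TGGCCTCAAGTTTAGGTGCGCCGCGCGTA → Tm = 94°C (< 98°C)
First 30 bases: TGGCCTCAAGTTTAGGTGCGCCGCGCGTAC → Tm = 98°C (≥ 98°C)
Each additional base adds 2°C (A/T) or 4°C (G/C), so Tm is non-decreasing in n; n = 30 is the first length to reach 98°C.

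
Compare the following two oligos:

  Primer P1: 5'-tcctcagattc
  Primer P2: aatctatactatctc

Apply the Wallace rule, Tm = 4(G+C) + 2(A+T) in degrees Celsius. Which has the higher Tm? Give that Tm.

Primer P1: A+T=6, G+C=5 → Tm = 2(6)+4(5) = 32°C
Primer P2: A+T=11, G+C=4 → Tm = 2(11)+4(4) = 38°C
32°C vs 38°C → primer P2 is higher.

Primer P2, 38°C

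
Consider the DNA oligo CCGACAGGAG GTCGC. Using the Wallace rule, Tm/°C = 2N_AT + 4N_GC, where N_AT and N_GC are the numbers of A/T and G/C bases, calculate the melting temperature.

Scanning the sequence gives C=5, A=3, G=6, T=1.
AT pairs contribute 4, GC pairs contribute 11.
Tm = 2×4 + 4×11 = 52°C

52°C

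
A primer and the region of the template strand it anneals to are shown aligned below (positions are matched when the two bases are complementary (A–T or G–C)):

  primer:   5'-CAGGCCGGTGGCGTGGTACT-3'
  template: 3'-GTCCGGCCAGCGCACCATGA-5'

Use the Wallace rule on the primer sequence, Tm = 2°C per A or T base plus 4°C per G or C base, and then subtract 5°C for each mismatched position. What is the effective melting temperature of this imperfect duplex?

Primer base counts: A=2, T=4, G=9, C=5 → A+T=6, G+C=14
Perfect-match Tm = 2(6) + 4(14) = 12 + 56 = 68°C
Mismatches (positions where the bases are not complementary): 1 (at position 10)
Effective Tm = 68 − 1×5 = 68 − 5 = 63°C

63°C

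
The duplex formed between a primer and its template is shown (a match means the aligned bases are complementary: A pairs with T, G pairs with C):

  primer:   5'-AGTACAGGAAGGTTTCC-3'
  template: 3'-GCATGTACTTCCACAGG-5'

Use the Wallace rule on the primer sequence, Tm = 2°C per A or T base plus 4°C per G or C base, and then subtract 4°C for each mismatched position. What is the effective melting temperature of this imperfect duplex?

38°C

Primer base counts: A=5, T=4, G=5, C=3 → A+T=9, G+C=8
Perfect-match Tm = 2(9) + 4(8) = 18 + 32 = 50°C
Mismatches (positions where the bases are not complementary): 3 (at positions 1, 7, 14)
Effective Tm = 50 − 3×4 = 50 − 12 = 38°C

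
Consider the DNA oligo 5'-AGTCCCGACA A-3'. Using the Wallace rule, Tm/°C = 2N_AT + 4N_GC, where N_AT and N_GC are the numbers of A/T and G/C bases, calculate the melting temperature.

Counting bases: G=2, C=4, A=4, T=1
So N_AT = 5 and N_GC = 6.
Tm = 4·6 + 2·5 = 24 + 10 = 34°C

34°C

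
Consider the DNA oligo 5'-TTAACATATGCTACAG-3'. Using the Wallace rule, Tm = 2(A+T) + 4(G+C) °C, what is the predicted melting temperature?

Scanning the sequence gives T=5, A=6, G=2, C=3.
AT pairs contribute 11, GC pairs contribute 5.
Tm = 2×11 + 4×5 = 42°C

42°C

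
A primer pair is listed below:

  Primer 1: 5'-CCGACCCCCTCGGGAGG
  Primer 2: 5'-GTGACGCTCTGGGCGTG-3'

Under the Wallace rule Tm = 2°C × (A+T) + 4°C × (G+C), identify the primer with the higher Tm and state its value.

Primer 1, 62°C

Primer 1: A+T=3, G+C=14 → Tm = 2(3)+4(14) = 62°C
Primer 2: A+T=5, G+C=12 → Tm = 2(5)+4(12) = 58°C
62°C vs 58°C → primer 1 is higher.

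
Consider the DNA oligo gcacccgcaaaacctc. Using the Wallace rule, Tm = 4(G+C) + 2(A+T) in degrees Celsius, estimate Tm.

Base counts: A=5, T=1, G=2, C=8
So N_AT = 6 and N_GC = 10.
Tm = 4·10 + 2·6 = 40 + 12 = 52°C

52°C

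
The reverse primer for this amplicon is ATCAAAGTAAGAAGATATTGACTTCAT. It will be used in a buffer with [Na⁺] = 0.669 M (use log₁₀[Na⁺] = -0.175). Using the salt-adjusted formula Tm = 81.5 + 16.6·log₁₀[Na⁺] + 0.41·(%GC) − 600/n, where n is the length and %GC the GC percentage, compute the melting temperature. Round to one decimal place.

67.0°C

Length n = 27. T=8, C=3, G=4, A=12
G+C = 7, so %GC = 7/27 × 100 = 25.926%
Salt term: 16.6 × (-0.175) = -2.905
GC term: 0.41 × 25.926 = 10.63; length term: −600/27 = −22.222
Tm = 81.5 + (-2.905) + 10.63 − 22.222 = 67.003 → 67.0°C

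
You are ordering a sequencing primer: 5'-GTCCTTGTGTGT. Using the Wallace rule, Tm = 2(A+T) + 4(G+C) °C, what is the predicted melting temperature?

Scanning the sequence gives T=6, A=0, G=4, C=2.
So N_AT = 6 and N_GC = 6.
Tm = 2(6) + 4(6) = 12 + 24 = 36°C

36°C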